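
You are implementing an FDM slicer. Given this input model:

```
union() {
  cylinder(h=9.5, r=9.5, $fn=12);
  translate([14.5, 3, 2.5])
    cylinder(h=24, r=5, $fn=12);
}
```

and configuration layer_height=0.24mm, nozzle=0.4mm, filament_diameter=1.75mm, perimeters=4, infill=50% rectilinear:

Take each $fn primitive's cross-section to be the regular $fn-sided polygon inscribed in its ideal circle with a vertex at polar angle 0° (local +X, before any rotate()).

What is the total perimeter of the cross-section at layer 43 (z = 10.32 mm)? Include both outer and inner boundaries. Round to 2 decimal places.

31.06 mm

At z = 10.32 mm: the cylinder is not intersected at this z (z outside [0, 9.5]); the r=5 cylinder at (14.5, 3) contributes a regular 12-gon of circumradius 5 (perimeter = 2·12·5.000·sin(180°/12) = 31.06 mm); Taking the union: only the r=5 cylinder at (14.5, 3) is present, so the union is just that shape — boundary = 31.06 mm. Overall, the cross-section is a single solid region. Total boundary length (outer) = 31.06 mm.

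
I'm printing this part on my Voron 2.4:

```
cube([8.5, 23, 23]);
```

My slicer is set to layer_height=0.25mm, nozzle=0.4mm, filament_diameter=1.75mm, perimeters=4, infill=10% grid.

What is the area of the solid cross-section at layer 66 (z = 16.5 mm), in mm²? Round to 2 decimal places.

At z = 16.5 mm: the cube (footprint 8.5×23) is included at this height (area 195.50 mm²). Overall, the cross-section is a single solid region. Net area = 195.50 mm².

195.50 mm²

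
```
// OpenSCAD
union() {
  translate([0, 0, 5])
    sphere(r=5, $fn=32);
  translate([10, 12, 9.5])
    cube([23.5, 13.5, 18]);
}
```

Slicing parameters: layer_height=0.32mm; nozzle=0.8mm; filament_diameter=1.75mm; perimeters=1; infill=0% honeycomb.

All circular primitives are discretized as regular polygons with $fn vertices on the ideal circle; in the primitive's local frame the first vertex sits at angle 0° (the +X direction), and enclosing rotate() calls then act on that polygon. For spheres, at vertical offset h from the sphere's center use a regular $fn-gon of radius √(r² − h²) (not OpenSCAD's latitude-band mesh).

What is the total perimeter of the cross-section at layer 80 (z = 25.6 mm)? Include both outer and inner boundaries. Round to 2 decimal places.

74.00 mm

At z = 25.6 mm: the sphere is absent (|z−center|=20.600 > r=5); the 23.5×13.5 cube at (10, 12) contributes its full rectangle (perimeter 74.00 mm); Taking the union: only the 23.5×13.5 cube at (10, 12) is present, so the union is just that shape — boundary = 74.00 mm. Overall, the cross-section is a single solid region. Total boundary length (outer) = 74.00 mm.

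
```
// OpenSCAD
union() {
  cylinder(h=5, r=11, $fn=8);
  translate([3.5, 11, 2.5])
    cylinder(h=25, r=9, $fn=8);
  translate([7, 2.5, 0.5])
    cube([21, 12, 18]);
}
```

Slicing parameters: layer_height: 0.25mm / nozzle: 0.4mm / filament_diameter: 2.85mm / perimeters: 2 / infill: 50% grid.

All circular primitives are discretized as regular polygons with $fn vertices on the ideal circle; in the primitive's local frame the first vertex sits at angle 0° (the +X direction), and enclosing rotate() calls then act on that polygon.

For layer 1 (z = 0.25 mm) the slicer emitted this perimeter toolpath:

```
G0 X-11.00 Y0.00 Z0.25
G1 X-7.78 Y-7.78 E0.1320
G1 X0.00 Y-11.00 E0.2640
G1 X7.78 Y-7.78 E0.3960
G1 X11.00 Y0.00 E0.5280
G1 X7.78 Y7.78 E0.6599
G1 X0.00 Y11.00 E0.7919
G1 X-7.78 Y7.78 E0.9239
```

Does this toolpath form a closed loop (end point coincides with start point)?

Start point (G0): (-11.00, 0.00). End point (last G1): the path does not return to the start — open.

no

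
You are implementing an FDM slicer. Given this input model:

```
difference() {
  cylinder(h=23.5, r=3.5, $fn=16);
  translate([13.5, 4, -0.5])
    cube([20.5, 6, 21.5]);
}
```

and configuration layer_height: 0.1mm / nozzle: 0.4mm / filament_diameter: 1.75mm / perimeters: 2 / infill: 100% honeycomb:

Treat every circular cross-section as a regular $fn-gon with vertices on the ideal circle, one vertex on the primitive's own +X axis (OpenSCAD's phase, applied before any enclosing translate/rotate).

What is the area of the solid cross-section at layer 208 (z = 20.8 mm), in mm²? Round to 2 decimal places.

37.50 mm²

At z = 20.8 mm: the r=3.5 cylinder gives a regular 16-gon of circumradius 3.5 (constant along its height) (area = (16/2)·3.500²·sin(360°/16) = 37.50 mm²); the cube at (13.5, 4) (footprint 20.5×6) is included at this height (area 123.00 mm²); After the difference (first − rest): starting from the r=3.5 cylinder (37.50 mm²), the 20.5×6 cube at (13.5, 4) misses the remaining region (no effect) — area = 37.50 mm². Overall, the cross-section is a single solid region. Net area = 37.50 mm².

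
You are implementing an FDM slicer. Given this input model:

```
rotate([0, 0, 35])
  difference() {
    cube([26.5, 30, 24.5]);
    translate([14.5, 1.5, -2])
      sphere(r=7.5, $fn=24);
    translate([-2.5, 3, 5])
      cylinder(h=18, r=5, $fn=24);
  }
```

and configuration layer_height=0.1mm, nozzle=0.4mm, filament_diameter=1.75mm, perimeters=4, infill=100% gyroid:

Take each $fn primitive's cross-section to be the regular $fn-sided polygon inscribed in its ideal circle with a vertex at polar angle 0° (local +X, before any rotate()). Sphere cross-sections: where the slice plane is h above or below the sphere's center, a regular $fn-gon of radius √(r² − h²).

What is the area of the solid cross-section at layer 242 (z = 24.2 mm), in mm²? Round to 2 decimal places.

795.00 mm²

At z = 24.2 mm: the cube (footprint 26.5×30) is included at this height (area 795.00 mm²); the sphere at (14.5, 1.5) is absent (|z−center|=26.200 > r=7.5); the cylinder at (-2.5, 3) is absent (z outside [5, 23]); Taking the first minus the rest: none of the subtracted shapes is present at this height, so the 26.5×30 cube is unchanged — area = 795.00 mm²; (whole slice rotated 35° about Z — lengths, areas and connectivity unchanged). Overall, the cross-section is a single solid region. Net area = 795.00 mm².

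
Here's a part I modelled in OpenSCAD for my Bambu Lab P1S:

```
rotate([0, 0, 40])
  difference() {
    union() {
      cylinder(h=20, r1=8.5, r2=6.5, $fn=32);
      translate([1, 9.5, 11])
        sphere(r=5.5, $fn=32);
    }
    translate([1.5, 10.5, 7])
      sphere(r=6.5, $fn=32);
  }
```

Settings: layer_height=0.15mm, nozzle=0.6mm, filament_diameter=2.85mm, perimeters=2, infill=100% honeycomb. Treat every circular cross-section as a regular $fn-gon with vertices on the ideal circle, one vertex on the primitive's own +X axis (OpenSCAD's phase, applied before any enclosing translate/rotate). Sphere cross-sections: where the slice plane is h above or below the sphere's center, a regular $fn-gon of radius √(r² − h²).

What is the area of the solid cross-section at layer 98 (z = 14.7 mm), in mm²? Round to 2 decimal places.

200.50 mm²

At z = 14.7 mm: the cone (r1=8.5→r2=6.5) has section circumradius 7.030 here — a regular 32-gon (area = (32/2)·7.030²·sin(360°/32) = 154.26 mm²); the r=5.5 sphere at (1, 9.5) slices to a regular 32-gon of circumradius 4.069 (√(r²−h²) with h=3.7 from center) (area = (32/2)·4.069²·sin(360°/32) = 51.69 mm²); Merging all regions: the regions partially overlap — summed areas 205.96 mm² minus the doubly-counted overlap 5.46 mm² gives 200.50 mm² — area = 200.50 mm²; the sphere at (1.5, 10.5) is absent (|z−center|=7.700 > r=6.5); Taking the first minus the rest: none of the subtracted shapes is present at this height, so the result so far is unchanged — area = 200.50 mm²; (whole slice rotated 40° about Z — lengths, areas and connectivity unchanged). Overall, the cross-section is a single solid region. Net area = 200.50 mm².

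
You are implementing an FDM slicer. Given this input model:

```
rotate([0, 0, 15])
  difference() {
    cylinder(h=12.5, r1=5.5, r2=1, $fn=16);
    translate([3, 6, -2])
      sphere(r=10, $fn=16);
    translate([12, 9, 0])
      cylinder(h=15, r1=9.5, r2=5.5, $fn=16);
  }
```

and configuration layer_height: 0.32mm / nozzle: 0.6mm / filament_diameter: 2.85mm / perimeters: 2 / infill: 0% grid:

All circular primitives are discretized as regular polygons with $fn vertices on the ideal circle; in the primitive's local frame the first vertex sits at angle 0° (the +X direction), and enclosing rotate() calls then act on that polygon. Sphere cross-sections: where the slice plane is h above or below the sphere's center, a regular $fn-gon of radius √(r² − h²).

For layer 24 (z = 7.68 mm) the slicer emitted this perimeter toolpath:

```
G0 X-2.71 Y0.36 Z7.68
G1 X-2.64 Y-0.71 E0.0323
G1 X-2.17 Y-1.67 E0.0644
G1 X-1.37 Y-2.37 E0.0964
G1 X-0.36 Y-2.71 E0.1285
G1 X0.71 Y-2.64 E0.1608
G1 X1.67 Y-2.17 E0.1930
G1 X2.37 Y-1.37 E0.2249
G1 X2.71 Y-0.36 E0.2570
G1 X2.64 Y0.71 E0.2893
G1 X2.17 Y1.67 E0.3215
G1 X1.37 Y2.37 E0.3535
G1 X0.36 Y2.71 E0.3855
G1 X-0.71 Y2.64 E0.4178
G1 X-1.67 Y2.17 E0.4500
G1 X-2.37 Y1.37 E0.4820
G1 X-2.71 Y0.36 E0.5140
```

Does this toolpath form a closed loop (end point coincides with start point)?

Start point (G0): (-2.71, 0.36). End point (last G1): the path returns to the start — closed.

yes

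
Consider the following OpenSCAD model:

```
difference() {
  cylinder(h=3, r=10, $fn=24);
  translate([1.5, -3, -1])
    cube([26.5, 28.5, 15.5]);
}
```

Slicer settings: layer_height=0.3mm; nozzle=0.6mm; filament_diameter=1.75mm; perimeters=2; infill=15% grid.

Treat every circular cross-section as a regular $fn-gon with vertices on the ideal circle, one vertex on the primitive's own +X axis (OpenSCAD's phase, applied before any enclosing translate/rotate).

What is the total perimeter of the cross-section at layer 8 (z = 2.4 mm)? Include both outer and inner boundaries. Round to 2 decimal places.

At z = 2.4 mm: the cylinder: section is a regular 24-gon, circumradius r=10 (perimeter = 2·24·10.000·sin(180°/24) = 62.65 mm); the cube at (1.5, -3) is present — its section is the full 26.5×28.5 rectangle (perimeter 110.00 mm); Subtracting the remaining from the first: starting from the r=10 cylinder, the 26.5×28.5 cube at (1.5, -3) partially overlaps it — only the 87.68 mm² overlap (of its 755.25 mm²) is removed, clipping the outline — boundary = 66.24 mm. Overall, the cross-section is a single solid region. Total boundary length (outer) = 66.24 mm.

66.24 mm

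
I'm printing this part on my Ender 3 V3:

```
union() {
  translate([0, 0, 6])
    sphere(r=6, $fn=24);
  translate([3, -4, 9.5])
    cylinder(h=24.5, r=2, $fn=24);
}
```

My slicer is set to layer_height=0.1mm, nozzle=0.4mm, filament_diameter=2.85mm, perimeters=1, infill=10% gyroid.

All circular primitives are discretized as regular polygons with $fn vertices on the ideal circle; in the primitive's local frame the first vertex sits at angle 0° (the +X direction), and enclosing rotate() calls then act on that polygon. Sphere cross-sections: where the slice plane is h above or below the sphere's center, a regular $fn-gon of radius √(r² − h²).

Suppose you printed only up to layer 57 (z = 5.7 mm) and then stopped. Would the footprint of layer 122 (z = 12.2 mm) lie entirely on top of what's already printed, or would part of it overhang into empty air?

part overhangs

Compare the two slices. At z = 5.7: the r=6 sphere slices to a regular 24-gon of circumradius 5.992 (√(r²−h²) with h=0.3 from center) (area = (24/2)·5.992²·sin(360°/24) = 111.53 mm²); the cylinder at (3, -4) is absent (z outside [9.5, 34]); Combining (union): only the r=6 sphere is present, so the union is just that shape — area = 111.53 mm². At z = 12.2: the sphere does not reach this height (|z−center|=6.200 > r=6); the r=2 cylinder at (3, -4) gives a regular 24-gon of circumradius 2 (constant along its height) (area = (24/2)·2.000²·sin(360°/24) = 12.42 mm²); Combining (union): only the r=2 cylinder at (3, -4) is present, so the union is just that shape — area = 12.42 mm². Checking containment: at z = 12.2 the cross-section extends beyond the z = 5.7 cross-section by about 2.90 mm².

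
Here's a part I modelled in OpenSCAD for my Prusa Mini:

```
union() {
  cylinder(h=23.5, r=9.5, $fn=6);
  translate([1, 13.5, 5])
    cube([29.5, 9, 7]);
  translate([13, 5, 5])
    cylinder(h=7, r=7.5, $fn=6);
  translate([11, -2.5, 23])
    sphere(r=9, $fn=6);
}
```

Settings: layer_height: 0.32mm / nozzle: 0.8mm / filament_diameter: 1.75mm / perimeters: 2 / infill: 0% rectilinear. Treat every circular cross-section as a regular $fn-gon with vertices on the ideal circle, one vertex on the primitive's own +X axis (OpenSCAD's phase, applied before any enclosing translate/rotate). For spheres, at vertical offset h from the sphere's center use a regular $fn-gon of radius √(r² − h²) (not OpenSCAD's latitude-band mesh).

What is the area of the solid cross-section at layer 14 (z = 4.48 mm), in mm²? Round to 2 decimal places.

234.48 mm²

At z = 4.48 mm: the r=9.5 cylinder contributes a regular 6-gon of circumradius 9.5 (area = (6/2)·9.500²·sin(360°/6) = 234.48 mm²); the cube at (1, 13.5) does not reach this height (z outside [5, 12]); the cylinder at (13, 5) is absent (z outside [5, 12]); the sphere at (11, -2.5) is not intersected at this z (|z−center|=18.520 > r=9); Taking the union: only the r=9.5 cylinder is present, so the union is just that shape — area = 234.48 mm². Overall, the cross-section is a single solid region. Net area = 234.48 mm².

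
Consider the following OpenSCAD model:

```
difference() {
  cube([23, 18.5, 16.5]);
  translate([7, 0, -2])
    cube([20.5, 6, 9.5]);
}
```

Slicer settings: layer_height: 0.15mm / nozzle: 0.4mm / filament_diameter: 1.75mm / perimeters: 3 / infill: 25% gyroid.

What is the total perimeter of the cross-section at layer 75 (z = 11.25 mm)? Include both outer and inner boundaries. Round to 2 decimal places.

At z = 11.25 mm: the 23×18.5 cube contributes its full rectangle (perimeter 83.00 mm); the cube at (7, 0) is absent (z outside [-2, 7.5]); After the difference (first − rest): none of the subtracted shapes is present at this height, so the 23×18.5 cube is unchanged — boundary = 83.00 mm. Overall, the cross-section is a single solid region. Total boundary length (outer) = 83.00 mm.

83.00 mm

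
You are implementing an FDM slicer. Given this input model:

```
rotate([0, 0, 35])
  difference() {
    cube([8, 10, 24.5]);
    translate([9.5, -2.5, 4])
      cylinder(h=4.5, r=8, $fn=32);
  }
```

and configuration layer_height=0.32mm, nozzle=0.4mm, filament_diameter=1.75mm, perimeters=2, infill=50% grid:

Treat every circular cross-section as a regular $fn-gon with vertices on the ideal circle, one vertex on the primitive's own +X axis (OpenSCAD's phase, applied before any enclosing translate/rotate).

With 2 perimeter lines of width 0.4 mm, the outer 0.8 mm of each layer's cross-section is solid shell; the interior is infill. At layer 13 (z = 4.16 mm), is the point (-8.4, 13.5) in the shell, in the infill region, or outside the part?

At z = 4.16 mm: the cube (footprint 8×10) is included at this height; the r=8 cylinder at (9.5, -2.5) gives a regular 32-gon of circumradius 8 (constant along its height); Taking the first minus the rest: starting from the 8×10 cube, the r=8 cylinder at (9.5, -2.5) partially overlaps it — only the 22.20 mm² overlap (of its 199.77 mm²) is removed, clipping the outline — 1 connected region; (rotated 35° about Z; rotation is an isometry so areas/perimeters/island counts are preserved). Overall, the cross-section is a single solid region. Undo the 35° rotation: the query point maps to (0.862, 15.877) in the un-rotated model frame. The nearest boundary edge runs (0.00, 10.00)→(8.00, 10.00); distance from the point to it = 5.88 mm. The point is not inside any of the regions above, so it lies outside the cross-section (5.88 mm from the nearest boundary).

outside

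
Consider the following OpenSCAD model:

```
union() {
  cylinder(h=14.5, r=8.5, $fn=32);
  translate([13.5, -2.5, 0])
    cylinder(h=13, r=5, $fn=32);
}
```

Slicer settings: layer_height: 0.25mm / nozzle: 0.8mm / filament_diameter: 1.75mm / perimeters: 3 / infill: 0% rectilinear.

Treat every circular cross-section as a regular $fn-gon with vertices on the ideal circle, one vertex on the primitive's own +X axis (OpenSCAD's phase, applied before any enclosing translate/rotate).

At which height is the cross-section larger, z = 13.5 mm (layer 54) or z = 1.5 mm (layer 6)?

layer 6 (z = 1.5 mm)

Layer 54 (z = 13.5): the r=8.5 cylinder gives a regular 32-gon of circumradius 8.5 (constant along its height) (area = (32/2)·8.500²·sin(360°/32) = 225.52 mm²); the cylinder at (13.5, -2.5) is absent (z outside [0, 13]); Combining (union): only the r=8.5 cylinder is present, so the union is just that shape — area = 225.52 mm². So its area = 225.52 mm². Layer 6 (z = 1.5): the r=8.5 cylinder contributes a regular 32-gon of circumradius 8.5 (area = (32/2)·8.500²·sin(360°/32) = 225.52 mm²); the cylinder at (13.5, -2.5): section is a regular 32-gon, circumradius r=5 (area = (32/2)·5.000²·sin(360°/32) = 78.04 mm²); Merging all regions: the 2 present regions are separate (no shared area or edge), so areas and boundary lengths simply add and each stays a separate island — area = 303.56 mm². So its area = 303.56 mm². Layer 6 is larger (303.56 vs 225.52 mm²).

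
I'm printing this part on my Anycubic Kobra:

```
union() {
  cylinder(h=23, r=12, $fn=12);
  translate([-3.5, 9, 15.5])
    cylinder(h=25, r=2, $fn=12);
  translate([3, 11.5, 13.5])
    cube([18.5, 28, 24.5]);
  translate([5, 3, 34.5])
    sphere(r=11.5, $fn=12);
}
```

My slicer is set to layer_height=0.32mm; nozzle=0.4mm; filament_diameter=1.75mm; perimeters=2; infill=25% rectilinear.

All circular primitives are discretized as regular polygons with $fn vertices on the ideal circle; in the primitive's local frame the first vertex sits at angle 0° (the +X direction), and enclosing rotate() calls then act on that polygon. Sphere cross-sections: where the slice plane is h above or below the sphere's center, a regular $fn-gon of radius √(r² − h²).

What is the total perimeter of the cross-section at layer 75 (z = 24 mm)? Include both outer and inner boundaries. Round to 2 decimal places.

134.56 mm

At z = 24 mm: the cylinder is not intersected at this z (z outside [0, 23]); the cylinder at (-3.5, 9): section is a regular 12-gon, circumradius r=2 (perimeter = 2·12·2.000·sin(180°/12) = 12.42 mm); the cube at (3, 11.5) is present — its section is the full 18.5×28 rectangle (perimeter 93.00 mm); the r=11.5 sphere at (5, 3) contributes a regular 12-gon of circumradius √(11.5²−10.5²) = 4.690 (perimeter = 2·12·4.690·sin(180°/12) = 29.14 mm); Combining (union): the 3 present regions are separate (no shared area or edge), so areas and boundary lengths simply add and each stays a separate island — boundary = 134.56 mm. Overall, the cross-section has 3 separate islands. Total boundary length (outer) = 134.56 mm.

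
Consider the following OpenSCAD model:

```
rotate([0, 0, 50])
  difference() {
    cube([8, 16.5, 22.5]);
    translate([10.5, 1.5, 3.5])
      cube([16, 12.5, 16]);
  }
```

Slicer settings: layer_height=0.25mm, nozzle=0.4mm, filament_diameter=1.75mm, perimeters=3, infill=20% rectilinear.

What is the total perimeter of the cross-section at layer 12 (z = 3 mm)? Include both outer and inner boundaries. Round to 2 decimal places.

At z = 3 mm: the cube (footprint 8×16.5) is included at this height (perimeter 49.00 mm); the cube at (10.5, 1.5) does not reach this height (z outside [3.5, 19.5]); After the difference (first − rest): none of the subtracted shapes is present at this height, so the 8×16.5 cube is unchanged — boundary = 49.00 mm; (whole slice rotated 50° about Z — lengths, areas and connectivity unchanged). Overall, the cross-section is a single solid region. Total boundary length (outer) = 49.00 mm.

49.00 mm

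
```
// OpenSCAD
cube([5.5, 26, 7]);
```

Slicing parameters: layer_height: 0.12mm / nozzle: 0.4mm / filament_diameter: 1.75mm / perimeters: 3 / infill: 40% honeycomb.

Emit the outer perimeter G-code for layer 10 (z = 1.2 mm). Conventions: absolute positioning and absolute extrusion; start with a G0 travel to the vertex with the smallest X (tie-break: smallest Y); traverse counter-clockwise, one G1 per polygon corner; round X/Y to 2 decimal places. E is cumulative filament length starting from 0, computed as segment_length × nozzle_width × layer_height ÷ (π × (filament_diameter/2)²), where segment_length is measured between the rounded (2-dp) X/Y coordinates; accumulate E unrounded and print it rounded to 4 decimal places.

At z = 1.2 mm: the cube is present — its section is the full 5.5×26 rectangle. The outline is a single polygon with 4 vertices. Extrusion per mm of travel: 0.4 × 0.12 / (π × 0.875²) = 0.019956. Accumulating E over each segment gives final E = 1.2572.

G0 X0.00 Y0.00 Z1.20
G1 X5.50 Y0.00 E0.1098
G1 X5.50 Y26.00 E0.6286
G1 X0.00 Y26.00 E0.7384
G1 X0.00 Y0.00 E1.2572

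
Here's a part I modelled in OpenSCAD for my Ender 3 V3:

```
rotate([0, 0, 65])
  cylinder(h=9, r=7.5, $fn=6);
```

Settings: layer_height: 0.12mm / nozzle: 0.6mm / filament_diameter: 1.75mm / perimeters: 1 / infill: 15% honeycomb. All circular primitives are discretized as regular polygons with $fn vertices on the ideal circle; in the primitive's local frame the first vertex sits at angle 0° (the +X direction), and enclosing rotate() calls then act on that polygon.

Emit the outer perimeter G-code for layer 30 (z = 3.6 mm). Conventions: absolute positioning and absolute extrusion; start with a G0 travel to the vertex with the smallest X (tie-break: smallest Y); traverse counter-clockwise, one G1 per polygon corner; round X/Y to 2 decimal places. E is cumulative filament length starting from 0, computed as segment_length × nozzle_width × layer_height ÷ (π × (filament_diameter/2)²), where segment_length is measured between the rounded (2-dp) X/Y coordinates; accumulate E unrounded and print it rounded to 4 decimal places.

At z = 3.6 mm: the r=7.5 cylinder contributes a regular 6-gon of circumradius 7.5; (rotated 65° about Z; rotation is an isometry so areas/perimeters/island counts are preserved). The outline is a single polygon with 6 vertices. Extrusion per mm of travel: 0.6 × 0.12 / (π × 0.875²) = 0.029934. Accumulating E over each segment gives final E = 1.3468.

G0 X-7.47 Y-0.65 Z3.60
G1 X-3.17 Y-6.80 E0.2246
G1 X4.30 Y-6.14 E0.4491
G1 X7.47 Y0.65 E0.6734
G1 X3.17 Y6.80 E0.8981
G1 X-4.30 Y6.14 E1.1225
G1 X-7.47 Y-0.65 E1.3468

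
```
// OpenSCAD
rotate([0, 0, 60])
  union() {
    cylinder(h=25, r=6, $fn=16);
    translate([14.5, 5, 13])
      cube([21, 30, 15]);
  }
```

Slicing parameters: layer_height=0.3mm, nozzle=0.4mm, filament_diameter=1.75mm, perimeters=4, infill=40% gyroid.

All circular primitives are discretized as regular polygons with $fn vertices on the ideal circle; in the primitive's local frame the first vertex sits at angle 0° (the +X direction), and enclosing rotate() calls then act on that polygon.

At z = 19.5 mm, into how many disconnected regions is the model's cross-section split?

At z = 19.5 mm: the r=6 cylinder contributes a regular 16-gon of circumradius 6; the cube at (14.5, 5) (footprint 21×30) is included at this height; Merging all regions: the 2 present regions are separate (no shared area or edge), so areas and boundary lengths simply add and each stays a separate island — 2 connected regions; (whole slice rotated 60° about Z — lengths, areas and connectivity unchanged). The result has 2 disconnected regions.

2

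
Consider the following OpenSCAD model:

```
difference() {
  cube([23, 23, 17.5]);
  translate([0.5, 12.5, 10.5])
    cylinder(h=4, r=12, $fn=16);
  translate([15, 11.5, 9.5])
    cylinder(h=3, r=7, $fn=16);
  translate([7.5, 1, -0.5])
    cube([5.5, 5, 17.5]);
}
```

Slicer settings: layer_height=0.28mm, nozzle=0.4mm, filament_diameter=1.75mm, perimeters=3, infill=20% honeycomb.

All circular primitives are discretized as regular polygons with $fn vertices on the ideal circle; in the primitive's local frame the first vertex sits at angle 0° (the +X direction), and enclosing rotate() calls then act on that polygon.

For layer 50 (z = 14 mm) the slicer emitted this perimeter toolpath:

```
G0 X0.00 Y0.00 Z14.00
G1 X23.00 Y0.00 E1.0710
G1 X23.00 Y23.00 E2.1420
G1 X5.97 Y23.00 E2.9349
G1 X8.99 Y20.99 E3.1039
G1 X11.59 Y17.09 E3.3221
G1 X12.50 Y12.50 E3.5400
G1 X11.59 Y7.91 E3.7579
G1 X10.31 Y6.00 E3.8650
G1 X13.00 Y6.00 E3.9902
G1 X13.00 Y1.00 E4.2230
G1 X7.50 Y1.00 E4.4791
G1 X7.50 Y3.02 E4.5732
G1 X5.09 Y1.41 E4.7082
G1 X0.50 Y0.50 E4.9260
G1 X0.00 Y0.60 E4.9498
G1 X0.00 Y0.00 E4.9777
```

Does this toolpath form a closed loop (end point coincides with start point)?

yes

Start point (G0): (0.00, 0.00). End point (last G1): the path returns to the start — closed.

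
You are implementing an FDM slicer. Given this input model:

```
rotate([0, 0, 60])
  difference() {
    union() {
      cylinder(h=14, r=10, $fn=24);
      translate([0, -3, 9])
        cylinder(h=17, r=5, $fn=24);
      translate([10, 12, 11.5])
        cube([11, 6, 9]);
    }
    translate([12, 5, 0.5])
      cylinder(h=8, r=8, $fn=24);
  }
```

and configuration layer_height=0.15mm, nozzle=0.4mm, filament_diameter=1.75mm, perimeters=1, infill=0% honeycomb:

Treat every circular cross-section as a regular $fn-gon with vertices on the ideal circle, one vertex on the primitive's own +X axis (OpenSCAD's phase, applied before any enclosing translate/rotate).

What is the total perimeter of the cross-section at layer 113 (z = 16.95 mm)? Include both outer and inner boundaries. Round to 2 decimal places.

65.33 mm

At z = 16.95 mm: the cylinder is absent (z outside [0, 14]); the r=5 cylinder at (0, -3) gives a regular 24-gon of circumradius 5 (constant along its height) (perimeter = 2·24·5.000·sin(180°/24) = 31.33 mm); the cube at (10, 12) (footprint 11×6) is included at this height (perimeter 34.00 mm); Merging all regions: the 2 present regions are separate (no shared area or edge), so areas and boundary lengths simply add and each stays a separate island — boundary = 65.33 mm; the cylinder at (12, 5) does not reach this height (z outside [0.5, 8.5]); Subtracting the remaining from the first: none of the subtracted shapes is present at this height, so the result so far is unchanged — boundary = 65.33 mm; (rotated 60° about Z; rotation is an isometry so areas/perimeters/island counts are preserved). Overall, the cross-section has 2 separate islands. Total boundary length (outer) = 65.33 mm.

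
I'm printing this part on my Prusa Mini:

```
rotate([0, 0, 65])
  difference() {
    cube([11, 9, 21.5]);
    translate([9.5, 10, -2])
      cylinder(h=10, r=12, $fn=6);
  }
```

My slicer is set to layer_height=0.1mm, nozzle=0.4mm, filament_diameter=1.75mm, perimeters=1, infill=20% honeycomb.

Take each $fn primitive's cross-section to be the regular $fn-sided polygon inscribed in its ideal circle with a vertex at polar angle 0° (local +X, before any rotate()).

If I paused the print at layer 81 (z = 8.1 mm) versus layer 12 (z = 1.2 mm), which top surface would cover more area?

layer 81 (z = 8.1 mm)

Layer 81 (z = 8.1): the cube is present — its section is the full 11×9 rectangle (area 99.00 mm²); the cylinder at (9.5, 10) does not reach this height (z outside [-2, 8]); Taking the first minus the rest: none of the subtracted shapes is present at this height, so the 11×9 cube is unchanged — area = 99.00 mm²; (rotated 65° about Z; rotation is an isometry so areas/perimeters/island counts are preserved). So its area = 99.00 mm². Layer 12 (z = 1.2): the cube (footprint 11×9) is included at this height (area 99.00 mm²); the r=12 cylinder at (9.5, 10) gives a regular 6-gon of circumradius 12 (constant along its height) (area = (6/2)·12.000²·sin(360°/6) = 374.12 mm²); Taking the first minus the rest: starting from the 11×9 cube (99.00 mm²), the r=12 cylinder at (9.5, 10) partially overlaps it — only the 89.72 mm² overlap (of its 374.12 mm²) is removed, clipping the outline — area = 9.28 mm²; (whole slice rotated 65° about Z — lengths, areas and connectivity unchanged). So its area = 9.28 mm². Layer 81 is larger (99.00 vs 9.28 mm²).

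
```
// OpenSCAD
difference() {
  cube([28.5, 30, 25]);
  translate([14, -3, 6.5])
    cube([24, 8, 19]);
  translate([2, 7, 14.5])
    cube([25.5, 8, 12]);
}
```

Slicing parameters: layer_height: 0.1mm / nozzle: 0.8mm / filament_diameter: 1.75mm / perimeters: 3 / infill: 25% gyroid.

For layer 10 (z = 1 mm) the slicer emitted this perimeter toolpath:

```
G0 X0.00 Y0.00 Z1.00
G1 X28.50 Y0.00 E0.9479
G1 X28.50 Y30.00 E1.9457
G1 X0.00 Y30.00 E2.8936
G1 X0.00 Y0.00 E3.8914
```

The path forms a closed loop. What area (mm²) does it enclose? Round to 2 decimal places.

Apply the shoelace formula to the sequence of (X, Y) vertices; enclosed area = 855.00 mm².

855.00 mm²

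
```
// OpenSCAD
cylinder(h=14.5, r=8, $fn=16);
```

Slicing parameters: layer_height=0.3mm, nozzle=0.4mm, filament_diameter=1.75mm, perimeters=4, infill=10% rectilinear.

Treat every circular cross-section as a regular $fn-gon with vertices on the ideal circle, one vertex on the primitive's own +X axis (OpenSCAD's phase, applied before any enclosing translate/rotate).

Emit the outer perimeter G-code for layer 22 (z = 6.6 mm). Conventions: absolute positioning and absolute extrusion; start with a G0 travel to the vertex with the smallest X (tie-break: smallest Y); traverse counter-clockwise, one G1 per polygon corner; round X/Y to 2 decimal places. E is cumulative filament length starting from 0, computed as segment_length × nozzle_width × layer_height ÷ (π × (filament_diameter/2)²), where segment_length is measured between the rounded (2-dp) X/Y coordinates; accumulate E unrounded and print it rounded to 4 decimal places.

G0 X-8.00 Y0.00 Z6.60
G1 X-7.39 Y-3.06 E0.1557
G1 X-5.66 Y-5.66 E0.3115
G1 X-3.06 Y-7.39 E0.4673
G1 X0.00 Y-8.00 E0.6229
G1 X3.06 Y-7.39 E0.7786
G1 X5.66 Y-5.66 E0.9344
G1 X7.39 Y-3.06 E1.0902
G1 X8.00 Y0.00 E1.2459
G1 X7.39 Y3.06 E1.4016
G1 X5.66 Y5.66 E1.5574
G1 X3.06 Y7.39 E1.7132
G1 X0.00 Y8.00 E1.8688
G1 X-3.06 Y7.39 E2.0245
G1 X-5.66 Y5.66 E2.1803
G1 X-7.39 Y3.06 E2.3361
G1 X-8.00 Y0.00 E2.4918

At z = 6.6 mm: the r=8 cylinder gives a regular 16-gon of circumradius 8 (constant along its height). The outline is a single polygon with 16 vertices. Extrusion per mm of travel: 0.4 × 0.3 / (π × 0.875²) = 0.049890. Accumulating E over each segment gives final E = 2.4918.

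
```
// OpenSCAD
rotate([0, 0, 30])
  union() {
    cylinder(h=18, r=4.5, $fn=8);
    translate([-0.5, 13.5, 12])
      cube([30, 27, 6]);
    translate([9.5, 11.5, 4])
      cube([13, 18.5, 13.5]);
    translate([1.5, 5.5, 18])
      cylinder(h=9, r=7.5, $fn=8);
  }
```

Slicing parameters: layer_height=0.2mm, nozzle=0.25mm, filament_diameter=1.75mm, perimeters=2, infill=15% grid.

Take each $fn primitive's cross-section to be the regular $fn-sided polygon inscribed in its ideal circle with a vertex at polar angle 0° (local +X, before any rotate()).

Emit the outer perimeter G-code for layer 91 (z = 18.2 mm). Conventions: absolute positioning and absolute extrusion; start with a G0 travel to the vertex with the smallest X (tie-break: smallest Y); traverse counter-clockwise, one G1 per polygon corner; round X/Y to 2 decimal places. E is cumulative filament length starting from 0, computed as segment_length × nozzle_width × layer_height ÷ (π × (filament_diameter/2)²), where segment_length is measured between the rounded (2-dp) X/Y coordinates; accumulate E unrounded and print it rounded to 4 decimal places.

At z = 18.2 mm: the cylinder is absent (z outside [0, 18]); the cube at (-0.5, 13.5) is not intersected at this z (z outside [12, 18]); the cube at (9.5, 11.5) does not reach this height (z outside [4, 17.5]); the r=7.5 cylinder at (1.5, 5.5) contributes a regular 8-gon of circumradius 7.5; Taking the union: only the r=7.5 cylinder at (1.5, 5.5) is present, so the union is just that shape — 1 connected region; (whole slice rotated 30° about Z — lengths, areas and connectivity unchanged). The outline is a single polygon with 8 vertices. Extrusion per mm of travel: 0.25 × 0.2 / (π × 0.875²) = 0.020788. Accumulating E over each segment gives final E = 0.9546.

G0 X-8.70 Y7.45 Z18.20
G1 X-7.95 Y1.76 E0.1193
G1 X-3.39 Y-1.73 E0.2387
G1 X2.30 Y-0.98 E0.3580
G1 X5.79 Y3.57 E0.4772
G1 X5.04 Y9.26 E0.5965
G1 X0.49 Y12.76 E0.7158
G1 X-5.20 Y12.01 E0.8351
G1 X-8.70 Y7.45 E0.9546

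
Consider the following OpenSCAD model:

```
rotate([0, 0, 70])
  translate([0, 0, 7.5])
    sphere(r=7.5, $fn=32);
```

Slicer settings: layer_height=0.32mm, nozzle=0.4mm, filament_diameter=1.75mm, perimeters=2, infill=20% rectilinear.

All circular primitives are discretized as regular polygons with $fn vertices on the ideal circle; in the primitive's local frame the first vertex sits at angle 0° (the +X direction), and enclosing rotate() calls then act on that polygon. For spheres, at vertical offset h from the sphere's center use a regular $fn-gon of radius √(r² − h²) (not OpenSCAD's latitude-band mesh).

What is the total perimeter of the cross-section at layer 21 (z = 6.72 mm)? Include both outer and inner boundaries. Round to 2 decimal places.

At z = 6.72 mm: the sphere: section is a regular 32-gon, circumradius = √(r²−h²) = √(7.5²−0.78²) = 7.459 (perimeter = 2·32·7.459·sin(180°/32) = 46.79 mm); (rotated 70° about Z; rotation is an isometry so areas/perimeters/island counts are preserved). Overall, the cross-section is a single solid region. Total boundary length (outer) = 46.79 mm.

46.79 mm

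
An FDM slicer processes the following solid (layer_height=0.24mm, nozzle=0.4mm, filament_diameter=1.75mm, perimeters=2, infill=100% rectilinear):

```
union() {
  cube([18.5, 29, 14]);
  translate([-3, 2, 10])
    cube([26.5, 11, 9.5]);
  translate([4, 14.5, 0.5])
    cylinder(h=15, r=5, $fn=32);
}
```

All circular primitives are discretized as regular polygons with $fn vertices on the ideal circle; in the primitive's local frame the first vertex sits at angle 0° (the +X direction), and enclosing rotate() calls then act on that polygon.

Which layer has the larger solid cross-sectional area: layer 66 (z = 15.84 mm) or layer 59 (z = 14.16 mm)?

Layer 66 (z = 15.84): the cube is absent (z outside [0, 14]); the cube at (-3, 2) is present — its section is the full 26.5×11 rectangle (area 291.50 mm²); the cylinder at (4, 14.5) does not reach this height (z outside [0.5, 15.5]); Combining (union): only the 26.5×11 cube at (-3, 2) is present, so the union is just that shape — area = 291.50 mm². So its area = 291.50 mm². Layer 59 (z = 14.16): the cube is absent (z outside [0, 14]); the cube at (-3, 2) is present — its section is the full 26.5×11 rectangle (area 291.50 mm²); the cylinder at (4, 14.5): section is a regular 32-gon, circumradius r=5 (area = (32/2)·5.000²·sin(360°/32) = 78.04 mm²); Merging all regions: the regions partially overlap — summed areas 369.54 mm² minus the doubly-counted overlap 24.30 mm² gives 345.24 mm² — area = 345.24 mm². So its area = 345.24 mm². Layer 59 is larger (345.24 vs 291.50 mm²).

layer 59 (z = 14.16 mm)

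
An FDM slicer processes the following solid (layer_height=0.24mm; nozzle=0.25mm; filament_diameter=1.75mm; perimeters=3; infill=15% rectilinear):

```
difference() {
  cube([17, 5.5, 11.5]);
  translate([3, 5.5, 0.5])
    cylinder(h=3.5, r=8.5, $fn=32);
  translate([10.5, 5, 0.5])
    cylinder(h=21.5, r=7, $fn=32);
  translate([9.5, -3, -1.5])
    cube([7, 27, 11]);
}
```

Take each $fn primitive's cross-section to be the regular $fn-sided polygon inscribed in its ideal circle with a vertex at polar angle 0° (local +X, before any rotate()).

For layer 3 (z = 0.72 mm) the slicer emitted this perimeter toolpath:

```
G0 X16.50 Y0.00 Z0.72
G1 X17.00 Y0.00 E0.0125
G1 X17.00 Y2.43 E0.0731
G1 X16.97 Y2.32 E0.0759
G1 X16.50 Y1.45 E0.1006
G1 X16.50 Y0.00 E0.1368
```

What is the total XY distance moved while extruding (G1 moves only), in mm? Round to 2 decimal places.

5.48 mm

Sum the Euclidean lengths of each G1 segment: total = 5.48 mm.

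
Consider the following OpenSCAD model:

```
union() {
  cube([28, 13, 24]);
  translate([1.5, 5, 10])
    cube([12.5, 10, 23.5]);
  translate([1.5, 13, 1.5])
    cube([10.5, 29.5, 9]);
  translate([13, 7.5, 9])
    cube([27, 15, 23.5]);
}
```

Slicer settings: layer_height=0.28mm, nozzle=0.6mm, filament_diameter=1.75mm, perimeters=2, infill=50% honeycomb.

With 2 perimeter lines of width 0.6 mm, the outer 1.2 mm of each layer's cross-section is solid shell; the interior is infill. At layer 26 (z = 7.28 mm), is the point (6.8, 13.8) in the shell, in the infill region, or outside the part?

infill

At z = 7.28 mm: the cube is present — its section is the full 28×13 rectangle; the cube at (1.5, 5) is absent (z outside [10, 33.5]); the cube at (1.5, 13) is present — its section is the full 10.5×29.5 rectangle; the cube at (13, 7.5) is not intersected at this z (z outside [9, 32.5]); Merging all regions: the 2 present regions share edge segments without overlapping in area, so areas simply add but the touching pieces fuse into one outline (the shared edge portions become interior and drop out of the boundary) — 1 connected region. Overall, the cross-section is a single solid region. The nearest boundary edge runs (12.00, 42.50)→(12.00, 13.00); distance from the point to it = 5.20 mm. The point is inside the cross-section and 5.20 mm from the nearest boundary — more than the 1.2 mm shell width (2 × 0.6), so it's in the infill interior.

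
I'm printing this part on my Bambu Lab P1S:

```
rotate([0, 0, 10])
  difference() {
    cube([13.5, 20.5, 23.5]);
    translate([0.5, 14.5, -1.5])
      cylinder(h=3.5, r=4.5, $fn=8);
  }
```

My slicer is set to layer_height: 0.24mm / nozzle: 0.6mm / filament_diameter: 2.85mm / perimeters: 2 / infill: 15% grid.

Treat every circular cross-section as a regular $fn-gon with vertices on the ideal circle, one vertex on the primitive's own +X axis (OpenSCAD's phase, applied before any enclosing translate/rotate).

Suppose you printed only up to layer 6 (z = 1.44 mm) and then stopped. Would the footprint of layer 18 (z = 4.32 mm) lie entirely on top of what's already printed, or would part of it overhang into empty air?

Compare the two slices. At z = 1.44: the cube (footprint 13.5×20.5) is included at this height (area 276.75 mm²); the cylinder at (0.5, 14.5): section is a regular 8-gon, circumradius r=4.5 (area = (8/2)·4.500²·sin(360°/8) = 57.28 mm²); Subtracting the remaining from the first: starting from the 13.5×20.5 cube (276.75 mm²), the r=4.5 cylinder at (0.5, 14.5) partially overlaps it — only the 33.03 mm² overlap (of its 57.28 mm²) is removed, clipping the outline — area = 243.72 mm²; (whole slice rotated 10° about Z — lengths, areas and connectivity unchanged). At z = 4.32: the cube is present — its section is the full 13.5×20.5 rectangle (area 276.75 mm²); the cylinder at (0.5, 14.5) is not intersected at this z (z outside [-1.5, 2]); After the difference (first − rest): none of the subtracted shapes is present at this height, so the 13.5×20.5 cube is unchanged — area = 276.75 mm²; (rotated 10° about Z; rotation is an isometry so areas/perimeters/island counts are preserved). Checking containment: at z = 4.32 the cross-section extends beyond the z = 1.44 cross-section by about 33.03 mm².

part overhangs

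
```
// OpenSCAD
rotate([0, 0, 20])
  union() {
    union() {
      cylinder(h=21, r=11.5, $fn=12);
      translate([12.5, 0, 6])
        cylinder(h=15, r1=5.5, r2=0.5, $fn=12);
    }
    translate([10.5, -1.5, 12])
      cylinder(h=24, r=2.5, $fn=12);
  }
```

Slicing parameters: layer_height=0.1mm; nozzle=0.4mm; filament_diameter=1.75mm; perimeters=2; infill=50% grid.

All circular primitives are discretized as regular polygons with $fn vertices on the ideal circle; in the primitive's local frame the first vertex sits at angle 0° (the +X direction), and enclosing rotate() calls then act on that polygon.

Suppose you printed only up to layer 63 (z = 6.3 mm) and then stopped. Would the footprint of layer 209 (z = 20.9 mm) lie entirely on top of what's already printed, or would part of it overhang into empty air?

entirely on top

Compare the two slices. At z = 6.3: the r=11.5 cylinder contributes a regular 12-gon of circumradius 11.5 (area = (12/2)·11.500²·sin(360°/12) = 396.75 mm²); the cone at (12.5, 0): at t=0.020 of its height the radius interpolates to r₁+(r₂−r₁)t = 5.400, giving a regular 12-gon of that circumradius (area = (12/2)·5.400²·sin(360°/12) = 87.48 mm²); Combining (union): the regions partially overlap — summed areas 484.23 mm² minus the doubly-counted overlap 26.62 mm² gives 457.61 mm² — area = 457.61 mm²; the cylinder at (10.5, -1.5) is absent (z outside [12, 36]); Combining (union): only the result so far is present, so the union is just that shape — area = 457.61 mm²; (rotated 20° about Z; rotation is an isometry so areas/perimeters/island counts are preserved). At z = 20.9: the cylinder: section is a regular 12-gon, circumradius r=11.5 (area = (12/2)·11.500²·sin(360°/12) = 396.75 mm²); the cone at (12.5, 0): at t=0.993 of its height the radius interpolates to r₁+(r₂−r₁)t = 0.533, giving a regular 12-gon of that circumradius (area = (12/2)·0.533²·sin(360°/12) = 0.85 mm²); Taking the union: the 2 present regions are separate (no shared area or edge), so areas and boundary lengths simply add and each stays a separate island — area = 397.60 mm²; the cylinder at (10.5, -1.5): section is a regular 12-gon, circumradius r=2.5 (area = (12/2)·2.500²·sin(360°/12) = 18.75 mm²); Combining (union): the regions partially overlap — summed areas 416.35 mm² minus the doubly-counted overlap 12.37 mm² gives 403.98 mm² — area = 403.98 mm²; (whole slice rotated 20° about Z — lengths, areas and connectivity unchanged). Checking containment: the cross-section at z = 20.9 is a subset of the cross-section at z = 6.3.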